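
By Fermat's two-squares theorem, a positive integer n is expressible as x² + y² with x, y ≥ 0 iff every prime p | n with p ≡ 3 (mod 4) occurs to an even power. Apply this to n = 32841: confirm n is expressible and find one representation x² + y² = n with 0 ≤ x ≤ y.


Step 1: Factor n = 32841 = 3^2 · 41 · 89.
Step 2: Check the mod-4 condition on each prime factor: 3 ≡ 3 (mod 4), exponent 2 (must be even); 41 ≡ 1 (mod 4), exponent 1; 89 ≡ 1 (mod 4), exponent 1.
All primes ≡ 3 (mod 4) appear to even exponent (or don't appear), so by the two-squares theorem n IS expressible as a sum of two squares.
Step 3: Build a representation. Group n = k² · m with k = 3 and m = 41 · 89 = 3649 (a product of primes ≡ 1 (mod 4)); a representation of m scales to one of n via (k·x)² + (k·y)² = k²(x² + y²). Each prime p ≡ 1 (mod 4) is itself a sum of two squares; find a² by testing p − a² for a perfect square:
  41: 41 − 1² = 40, 41 − 2² = 37, 41 − 3² = 32, 41 − 4² = 25 = 5² ⇒ 41 = 4² + 5².
  89: 89 − 1² = 88, 89 − 2² = 85, 89 − 3² = 80, 89 − 4² = 73, 89 − 5² = 64 = 8² ⇒ 89 = 5² + 8².
  Combine using the Brahmagupta–Fibonacci identity (a² + b²)(c² + d²) = (ac − bd)² + (ad + bc)² = (ac + bd)² + (ad − bc)²:
  41 · 89 = 3649: from (4² + 5²)(5² + 8²), take (4·5 − 5·8, 4·8 + 5·5) = (20 − 40, 32 + 25) = (-20, 57); dropping signs (only squares matter) gives (20, 57); check 20² + 57² = 400 + 3249 = 3649 ✓.
  Scale by k = 3: (3·20, 3·57) = (60, 171).
Step 4: Order so x ≤ y and verify: 60² + 171² = 3600 + 29241 = 32841 = n. ✓

n = 32841 = 60² + 171² (one valid representation with x ≤ y).


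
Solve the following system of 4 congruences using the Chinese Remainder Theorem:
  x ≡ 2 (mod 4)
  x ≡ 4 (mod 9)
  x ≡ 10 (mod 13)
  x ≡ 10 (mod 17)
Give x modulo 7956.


Product of moduli M = 4 · 9 · 13 · 17 = 7956.
Merge one congruence at a time:
  Start: x ≡ 2 (mod 4).
  Combine with x ≡ 4 (mod 9); new modulus lcm = 36.
    Write x = 2 + 4·t and substitute into x ≡ 4 (mod 9): 4·t ≡ 4 − 2 = 2 (mod 9).
    The inverse of 4 mod 9 is 7 (since 4·7 = 28 = 3·9 + 1), so t ≡ 7·2 = 14 ≡ 5 (mod 9).
    Then x = 2 + 4·5 = 22, valid modulo lcm(4, 9) = 36: x ≡ 22 (mod 36).
  Combine with x ≡ 10 (mod 13); new modulus lcm = 468.
    Write x = 22 + 36·t and substitute into x ≡ 10 (mod 13): 36·t ≡ 10 − 22 = -12 (mod 13).
    Reduce coefficients mod 13: 10·t ≡ 1 (mod 13).
    The inverse of 10 mod 13 is 4 (since 10·4 = 40 = 3·13 + 1), so t ≡ 4·1 = 4 ≡ 4 (mod 13).
    Then x = 22 + 36·4 = 166, valid modulo lcm(36, 13) = 468: x ≡ 166 (mod 468).
  Combine with x ≡ 10 (mod 17); new modulus lcm = 7956.
    Write x = 166 + 468·t and substitute into x ≡ 10 (mod 17): 468·t ≡ 10 − 166 = -156 (mod 17).
    Reduce coefficients mod 17: 9·t ≡ 14 (mod 17).
    The inverse of 9 mod 17 is 2 (since 9·2 = 18 = 1·17 + 1), so t ≡ 2·14 = 28 ≡ 11 (mod 17).
    Then x = 166 + 468·11 = 5314, valid modulo lcm(468, 17) = 7956: x ≡ 5314 (mod 7956).
Verify against each original: 5314 mod 4 = 2, 5314 mod 9 = 4, 5314 mod 13 = 10, 5314 mod 17 = 10.

x ≡ 5314 (mod 7956).


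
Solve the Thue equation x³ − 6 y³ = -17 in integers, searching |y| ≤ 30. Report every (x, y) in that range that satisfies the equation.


The equation is x³ - 6y³ = -17. For fixed y, x³ = 6·y³ − 17, so a solution requires the RHS to be a perfect cube.
Strategy: iterate y from -30 to 30, compute RHS = 6·y³ − 17, and check whether it is a (positive or negative) perfect cube.
Check small values of y:
  y = 0: RHS = -17 is not a perfect cube.
  y = 1: RHS = -11 is not a perfect cube.
  y = -1: RHS = -23 is not a perfect cube.
  y = 2: RHS = 31 is not a perfect cube.
  y = -2: RHS = -65 is not a perfect cube.
  y = 3: RHS = 145 is not a perfect cube.
  y = -3: RHS = -179 is not a perfect cube.
Continuing the search up to |y| = 30 finds no solutions either.
No (x, y) in the scanned range satisfies the equation.

No integer solutions with |y| ≤ 30.


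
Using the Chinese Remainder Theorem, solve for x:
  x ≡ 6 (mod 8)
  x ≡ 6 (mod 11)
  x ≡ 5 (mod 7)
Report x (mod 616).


Moduli 8, 11, 7 are pairwise coprime; by CRT there is a unique solution modulo M = 8 · 11 · 7 = 616.
Solve pairwise, accumulating the modulus:
  Start with x ≡ 6 (mod 8).
  Combine with x ≡ 6 (mod 11): since gcd(8, 11) = 1, we get a unique residue mod 88.
    Write x = 6 + 8·t and substitute into x ≡ 6 (mod 11): 8·t ≡ 6 − 6 = 0 (mod 11).
    The inverse of 8 mod 11 is 7 (since 8·7 = 56 = 5·11 + 1), so t ≡ 7·0 = 0 ≡ 0 (mod 11).
    Then x = 6 + 8·0 = 6, valid modulo lcm(8, 11) = 88: x ≡ 6 (mod 88).
  Combine with x ≡ 5 (mod 7): since gcd(88, 7) = 1, we get a unique residue mod 616.
    Write x = 6 + 88·t and substitute into x ≡ 5 (mod 7): 88·t ≡ 5 − 6 = -1 (mod 7).
    Reduce coefficients mod 7: 4·t ≡ 6 (mod 7).
    The inverse of 4 mod 7 is 2 (since 4·2 = 8 = 1·7 + 1), so t ≡ 2·6 = 12 ≡ 5 (mod 7).
    Then x = 6 + 88·5 = 446, valid modulo lcm(88, 7) = 616: x ≡ 446 (mod 616).
Verify: 446 mod 8 = 6 ✓, 446 mod 11 = 6 ✓, 446 mod 7 = 5 ✓.

x ≡ 446 (mod 616).


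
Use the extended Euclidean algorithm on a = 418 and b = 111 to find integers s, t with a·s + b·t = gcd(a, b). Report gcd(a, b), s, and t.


Euclidean algorithm on (418, 111) — divide until remainder is 0:
  418 = 3 · 111 + 85
  111 = 1 · 85 + 26
  85 = 3 · 26 + 7
  26 = 3 · 7 + 5
  7 = 1 · 5 + 2
  5 = 2 · 2 + 1
  2 = 2 · 1 + 0
gcd(418, 111) = 1.
Track Bezout coefficients alongside the remainders: start with r₀ = 418 = a·1 + b·0 (s = 1, t = 0) and r₁ = 111 = a·0 + b·1 (s = 0, t = 1); each new remainder r_{k+1} = r_{k-1} − q_k·r_k inherits s_{k+1} = s_{k-1} − q_k·s_k, t_{k+1} = t_{k-1} − q_k·t_k, so r_k = a·s_k + b·t_k at every step:
  q = 3: r = 85, s = 1 − 3·0 = 1, t = 0 − 3·1 = -3  (check: 418·1 + 111·(-3) = 85)
  q = 1: r = 26, s = 0 − 1·1 = -1, t = 1 − 1·(-3) = 4  (check: 418·(-1) + 111·4 = 26)
  q = 3: r = 7, s = 1 − 3·(-1) = 4, t = -3 − 3·4 = -15  (check: 418·4 + 111·(-15) = 7)
  q = 3: r = 5, s = -1 − 3·4 = -13, t = 4 − 3·(-15) = 49  (check: 418·(-13) + 111·49 = 5)
  q = 1: r = 2, s = 4 − 1·(-13) = 17, t = -15 − 1·49 = -64  (check: 418·17 + 111·(-64) = 2)
  q = 2: r = 1, s = -13 − 2·17 = -47, t = 49 − 2·(-64) = 177  (check: 418·(-47) + 111·177 = 1)
The row with r = 1 (the gcd) gives the Bezout coefficients s = -47, t = 177.
Result: 418 · (-47) + 111 · (177) = 1.

gcd(418, 111) = 1; s = -47, t = 177 (check: 418·(-47) + 111·177 = 1).


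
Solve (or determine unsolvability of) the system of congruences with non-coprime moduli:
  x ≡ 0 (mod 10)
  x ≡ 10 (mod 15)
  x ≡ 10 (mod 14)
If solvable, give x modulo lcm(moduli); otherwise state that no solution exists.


Moduli 10, 15, 14 are not pairwise coprime, so CRT works modulo lcm(m_i) when all pairwise compatibility conditions hold.
Pairwise compatibility: gcd(m_i, m_j) must divide a_i - a_j for every pair.
Merge one congruence at a time:
  Start: x ≡ 0 (mod 10).
  Combine with x ≡ 10 (mod 15): gcd(10, 15) = 5; 10 - 0 = 10, which IS divisible by 5, so compatible.
    Write x = 0 + 10·t and substitute into x ≡ 10 (mod 15): 10·t ≡ 10 − 0 = 10 (mod 15).
    Divide the congruence (and modulus) by g = 5: 2·t ≡ 2 (mod 3).
    The inverse of 2 mod 3 is 2 (since 2·2 = 4 = 1·3 + 1), so t ≡ 2·2 = 4 ≡ 1 (mod 3).
    Then x = 0 + 10·1 = 10, valid modulo lcm(10, 15) = 30: x ≡ 10 (mod 30).
  Combine with x ≡ 10 (mod 14): gcd(30, 14) = 2; 10 - 10 = 0, which IS divisible by 2, so compatible.
    Write x = 10 + 30·t and substitute into x ≡ 10 (mod 14): 30·t ≡ 10 − 10 = 0 (mod 14).
    Divide the congruence (and modulus) by g = 2: 15·t ≡ 0 (mod 7).
    Reduce coefficients mod 7: 1·t ≡ 0 (mod 7).
    So t ≡ 0 (mod 7).
    Then x = 10 + 30·0 = 10, valid modulo lcm(30, 14) = 210: x ≡ 10 (mod 210).
Verify: 10 mod 10 = 0, 10 mod 15 = 10, 10 mod 14 = 10.

x ≡ 10 (mod 210).


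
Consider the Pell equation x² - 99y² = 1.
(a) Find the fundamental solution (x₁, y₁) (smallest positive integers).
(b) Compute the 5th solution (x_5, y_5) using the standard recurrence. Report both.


Step 1: Find the fundamental solution (x₁, y₁) of x² - 99y² = 1.
  Expand √99 as a continued fraction. a₀ = ⌊√99⌋ = 9; iterate m_{k+1} = d_k·a_k − m_k, d_{k+1} = (99 − m_{k+1}²)/d_k, a_{k+1} = ⌊(a₀ + m_{k+1})/d_{k+1}⌋ (starting m₀ = 0, d₀ = 1), with convergents p_k = a_k·p_{k-1} + p_{k-2}, q_k = a_k·q_{k-1} + q_{k-2} (p₋₁ = 1, q₋₁ = 0):
  k = 0: a₀ = 9; p₀/q₀ = 9/1; p₀² − 99·q₀² = 81 − 99 = -18.
  k = 1: m = 9, d = 18, a = ⌊(9 + 9)/18⌋ = 1; p/q = (1·9 + 1)/(1·1 + 0) = 10/1; p² − 99·q² = 100 − 99 = 1.
  The first convergent with p² − 99·q² = 1 gives the fundamental solution (x₁, y₁) = (10, 1).
Step 2: Apply the recurrence (x_{n+1}, y_{n+1}) = (x₁x_n + 99y₁y_n, x₁y_n + y₁x_n) repeatedly.
  From (x_1, y_1) = (10, 1): x_2 = 10·10 + 99·1·1 = 199; y_2 = 10·1 + 1·10 = 20.
  From (x_2, y_2) = (199, 20): x_3 = 10·199 + 99·1·20 = 3970; y_3 = 10·20 + 1·199 = 399.
  From (x_3, y_3) = (3970, 399): x_4 = 10·3970 + 99·1·399 = 79201; y_4 = 10·399 + 1·3970 = 7960.
  From (x_4, y_4) = (79201, 7960): x_5 = 10·79201 + 99·1·7960 = 1580050; y_5 = 10·7960 + 1·79201 = 158801.
Step 3: Verify x_5² - 99·y_5² = 2496558002500 - 2496558002499 = 1 (should be 1). ✓

(x_1, y_1) = (10, 1); (x_5, y_5) = (1580050, 158801).


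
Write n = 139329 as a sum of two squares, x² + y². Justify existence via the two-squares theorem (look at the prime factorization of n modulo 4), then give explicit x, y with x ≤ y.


Step 1: Factor n = 139329 = 3^2 · 113 · 137.
Step 2: Check the mod-4 condition on each prime factor: 3 ≡ 3 (mod 4), exponent 2 (must be even); 113 ≡ 1 (mod 4), exponent 1; 137 ≡ 1 (mod 4), exponent 1.
All primes ≡ 3 (mod 4) appear to even exponent (or don't appear), so by the two-squares theorem n IS expressible as a sum of two squares.
Step 3: Build a representation. Group n = k² · m with k = 3 and m = 113 · 137 = 15481 (a product of primes ≡ 1 (mod 4)); a representation of m scales to one of n via (k·x)² + (k·y)² = k²(x² + y²). Each prime p ≡ 1 (mod 4) is itself a sum of two squares; find a² by testing p − a² for a perfect square:
  113: 113 − 1² = 112, 113 − 2² = 109, 113 − 3² = 104, 113 − 4² = 97, 113 − 5² = 88, 113 − 6² = 77, 113 − 7² = 64 = 8² ⇒ 113 = 7² + 8².
  137: 137 − 1² = 136, 137 − 2² = 133, 137 − 3² = 128, 137 − 4² = 121 = 11² ⇒ 137 = 4² + 11².
  Combine using the Brahmagupta–Fibonacci identity (a² + b²)(c² + d²) = (ac − bd)² + (ad + bc)² = (ac + bd)² + (ad − bc)²:
  113 · 137 = 15481: from (7² + 8²)(4² + 11²), take (7·4 − 8·11, 7·11 + 8·4) = (28 − 88, 77 + 32) = (-60, 109); dropping signs (only squares matter) gives (60, 109); check 60² + 109² = 3600 + 11881 = 15481 ✓.
  Scale by k = 3: (3·60, 3·109) = (180, 327).
Step 4: Order so x ≤ y and verify: 180² + 327² = 32400 + 106929 = 139329 = n. ✓

n = 139329 = 180² + 327² (one valid representation with x ≤ y).


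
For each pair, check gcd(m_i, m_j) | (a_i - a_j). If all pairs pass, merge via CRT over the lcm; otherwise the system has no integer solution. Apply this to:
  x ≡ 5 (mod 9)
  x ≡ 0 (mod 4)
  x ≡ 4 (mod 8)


Moduli 9, 4, 8 are not pairwise coprime, so CRT works modulo lcm(m_i) when all pairwise compatibility conditions hold.
Pairwise compatibility: gcd(m_i, m_j) must divide a_i - a_j for every pair.
Merge one congruence at a time:
  Start: x ≡ 5 (mod 9).
  Combine with x ≡ 0 (mod 4): gcd(9, 4) = 1; 0 - 5 = -5, which IS divisible by 1, so compatible.
    Write x = 5 + 9·t and substitute into x ≡ 0 (mod 4): 9·t ≡ 0 − 5 = -5 (mod 4).
    Reduce coefficients mod 4: 1·t ≡ 3 (mod 4).
    So t ≡ 3 (mod 4).
    Then x = 5 + 9·3 = 32, valid modulo lcm(9, 4) = 36: x ≡ 32 (mod 36).
  Combine with x ≡ 4 (mod 8): gcd(36, 8) = 4; 4 - 32 = -28, which IS divisible by 4, so compatible.
    Write x = 32 + 36·t and substitute into x ≡ 4 (mod 8): 36·t ≡ 4 − 32 = -28 (mod 8).
    Divide the congruence (and modulus) by g = 4: 9·t ≡ -7 (mod 2).
    Reduce coefficients mod 2: 1·t ≡ 1 (mod 2).
    So t ≡ 1 (mod 2).
    Then x = 32 + 36·1 = 68, valid modulo lcm(36, 8) = 72: x ≡ 68 (mod 72).
Verify: 68 mod 9 = 5, 68 mod 4 = 0, 68 mod 8 = 4.

x ≡ 68 (mod 72).


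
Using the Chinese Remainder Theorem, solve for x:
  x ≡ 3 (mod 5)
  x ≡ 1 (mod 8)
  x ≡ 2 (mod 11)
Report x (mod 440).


Moduli 5, 8, 11 are pairwise coprime; by CRT there is a unique solution modulo M = 5 · 8 · 11 = 440.
Solve pairwise, accumulating the modulus:
  Start with x ≡ 3 (mod 5).
  Combine with x ≡ 1 (mod 8): since gcd(5, 8) = 1, we get a unique residue mod 40.
    Write x = 3 + 5·t and substitute into x ≡ 1 (mod 8): 5·t ≡ 1 − 3 = -2 (mod 8).
    Reduce coefficients mod 8: 5·t ≡ 6 (mod 8).
    The inverse of 5 mod 8 is 5 (since 5·5 = 25 = 3·8 + 1), so t ≡ 5·6 = 30 ≡ 6 (mod 8).
    Then x = 3 + 5·6 = 33, valid modulo lcm(5, 8) = 40: x ≡ 33 (mod 40).
  Combine with x ≡ 2 (mod 11): since gcd(40, 11) = 1, we get a unique residue mod 440.
    Write x = 33 + 40·t and substitute into x ≡ 2 (mod 11): 40·t ≡ 2 − 33 = -31 (mod 11).
    Reduce coefficients mod 11: 7·t ≡ 2 (mod 11).
    The inverse of 7 mod 11 is 8 (since 7·8 = 56 = 5·11 + 1), so t ≡ 8·2 = 16 ≡ 5 (mod 11).
    Then x = 33 + 40·5 = 233, valid modulo lcm(40, 11) = 440: x ≡ 233 (mod 440).
Verify: 233 mod 5 = 3 ✓, 233 mod 8 = 1 ✓, 233 mod 11 = 2 ✓.

x ≡ 233 (mod 440).


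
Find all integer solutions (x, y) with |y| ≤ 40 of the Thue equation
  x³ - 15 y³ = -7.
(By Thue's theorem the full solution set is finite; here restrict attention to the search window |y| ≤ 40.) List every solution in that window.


The equation is x³ - 15y³ = -7. For fixed y, x³ = 15·y³ − 7, so a solution requires the RHS to be a perfect cube.
Strategy: iterate y from -40 to 40, compute RHS = 15·y³ − 7, and check whether it is a (positive or negative) perfect cube.
Check small values of y:
  y = 0: RHS = -7 is not a perfect cube.
  y = 1: RHS = 8 = (2)³ ⇒ x = 2 works.
  y = -1: RHS = -22 is not a perfect cube.
  y = 2: RHS = 113 is not a perfect cube.
  y = -2: RHS = -127 is not a perfect cube.
  y = 3: RHS = 398 is not a perfect cube.
  y = -3: RHS = -412 is not a perfect cube.
Continuing the search up to |y| = 40 finds no further solutions beyond those listed.
Collected solutions: (2, 1).

Solutions (with |y| ≤ 40): (2, 1).


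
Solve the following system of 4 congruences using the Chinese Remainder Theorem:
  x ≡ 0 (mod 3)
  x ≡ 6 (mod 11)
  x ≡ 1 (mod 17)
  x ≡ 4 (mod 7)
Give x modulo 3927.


Product of moduli M = 3 · 11 · 17 · 7 = 3927.
Merge one congruence at a time:
  Start: x ≡ 0 (mod 3).
  Combine with x ≡ 6 (mod 11); new modulus lcm = 33.
    Write x = 0 + 3·t and substitute into x ≡ 6 (mod 11): 3·t ≡ 6 − 0 = 6 (mod 11).
    The inverse of 3 mod 11 is 4 (since 3·4 = 12 = 1·11 + 1), so t ≡ 4·6 = 24 ≡ 2 (mod 11).
    Then x = 0 + 3·2 = 6, valid modulo lcm(3, 11) = 33: x ≡ 6 (mod 33).
  Combine with x ≡ 1 (mod 17); new modulus lcm = 561.
    Write x = 6 + 33·t and substitute into x ≡ 1 (mod 17): 33·t ≡ 1 − 6 = -5 (mod 17).
    Reduce coefficients mod 17: 16·t ≡ 12 (mod 17).
    The inverse of 16 mod 17 is 16 (since 16·16 = 256 = 15·17 + 1), so t ≡ 16·12 = 192 ≡ 5 (mod 17).
    Then x = 6 + 33·5 = 171, valid modulo lcm(33, 17) = 561: x ≡ 171 (mod 561).
  Combine with x ≡ 4 (mod 7); new modulus lcm = 3927.
    Write x = 171 + 561·t and substitute into x ≡ 4 (mod 7): 561·t ≡ 4 − 171 = -167 (mod 7).
    Reduce coefficients mod 7: 1·t ≡ 1 (mod 7).
    So t ≡ 1 (mod 7).
    Then x = 171 + 561·1 = 732, valid modulo lcm(561, 7) = 3927: x ≡ 732 (mod 3927).
Verify against each original: 732 mod 3 = 0, 732 mod 11 = 6, 732 mod 17 = 1, 732 mod 7 = 4.

x ≡ 732 (mod 3927).


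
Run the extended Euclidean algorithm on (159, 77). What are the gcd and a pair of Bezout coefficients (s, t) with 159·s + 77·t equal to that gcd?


Euclidean algorithm on (159, 77) — divide until remainder is 0:
  159 = 2 · 77 + 5
  77 = 15 · 5 + 2
  5 = 2 · 2 + 1
  2 = 2 · 1 + 0
gcd(159, 77) = 1.
Track Bezout coefficients alongside the remainders: start with r₀ = 159 = a·1 + b·0 (s = 1, t = 0) and r₁ = 77 = a·0 + b·1 (s = 0, t = 1); each new remainder r_{k+1} = r_{k-1} − q_k·r_k inherits s_{k+1} = s_{k-1} − q_k·s_k, t_{k+1} = t_{k-1} − q_k·t_k, so r_k = a·s_k + b·t_k at every step:
  q = 2: r = 5, s = 1 − 2·0 = 1, t = 0 − 2·1 = -2  (check: 159·1 + 77·(-2) = 5)
  q = 15: r = 2, s = 0 − 15·1 = -15, t = 1 − 15·(-2) = 31  (check: 159·(-15) + 77·31 = 2)
  q = 2: r = 1, s = 1 − 2·(-15) = 31, t = -2 − 2·31 = -64  (check: 159·31 + 77·(-64) = 1)
The row with r = 1 (the gcd) gives the Bezout coefficients s = 31, t = -64.
Result: 159 · (31) + 77 · (-64) = 1.

gcd(159, 77) = 1; s = 31, t = -64 (check: 159·31 + 77·(-64) = 1).


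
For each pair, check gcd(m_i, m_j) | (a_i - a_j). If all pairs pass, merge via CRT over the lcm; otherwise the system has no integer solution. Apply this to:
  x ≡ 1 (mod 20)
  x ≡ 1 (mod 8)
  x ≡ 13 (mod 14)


Moduli 20, 8, 14 are not pairwise coprime, so CRT works modulo lcm(m_i) when all pairwise compatibility conditions hold.
Pairwise compatibility: gcd(m_i, m_j) must divide a_i - a_j for every pair.
Merge one congruence at a time:
  Start: x ≡ 1 (mod 20).
  Combine with x ≡ 1 (mod 8): gcd(20, 8) = 4; 1 - 1 = 0, which IS divisible by 4, so compatible.
    Write x = 1 + 20·t and substitute into x ≡ 1 (mod 8): 20·t ≡ 1 − 1 = 0 (mod 8).
    Divide the congruence (and modulus) by g = 4: 5·t ≡ 0 (mod 2).
    Reduce coefficients mod 2: 1·t ≡ 0 (mod 2).
    So t ≡ 0 (mod 2).
    Then x = 1 + 20·0 = 1, valid modulo lcm(20, 8) = 40: x ≡ 1 (mod 40).
  Combine with x ≡ 13 (mod 14): gcd(40, 14) = 2; 13 - 1 = 12, which IS divisible by 2, so compatible.
    Write x = 1 + 40·t and substitute into x ≡ 13 (mod 14): 40·t ≡ 13 − 1 = 12 (mod 14).
    Divide the congruence (and modulus) by g = 2: 20·t ≡ 6 (mod 7).
    Reduce coefficients mod 7: 6·t ≡ 6 (mod 7).
    The inverse of 6 mod 7 is 6 (since 6·6 = 36 = 5·7 + 1), so t ≡ 6·6 = 36 ≡ 1 (mod 7).
    Then x = 1 + 40·1 = 41, valid modulo lcm(40, 14) = 280: x ≡ 41 (mod 280).
Verify: 41 mod 20 = 1, 41 mod 8 = 1, 41 mod 14 = 13.

x ≡ 41 (mod 280).


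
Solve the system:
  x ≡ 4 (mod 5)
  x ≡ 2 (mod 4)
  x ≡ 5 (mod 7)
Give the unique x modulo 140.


Moduli 5, 4, 7 are pairwise coprime; by CRT there is a unique solution modulo M = 5 · 4 · 7 = 140.
Solve pairwise, accumulating the modulus:
  Start with x ≡ 4 (mod 5).
  Combine with x ≡ 2 (mod 4): since gcd(5, 4) = 1, we get a unique residue mod 20.
    Write x = 4 + 5·t and substitute into x ≡ 2 (mod 4): 5·t ≡ 2 − 4 = -2 (mod 4).
    Reduce coefficients mod 4: 1·t ≡ 2 (mod 4).
    So t ≡ 2 (mod 4).
    Then x = 4 + 5·2 = 14, valid modulo lcm(5, 4) = 20: x ≡ 14 (mod 20).
  Combine with x ≡ 5 (mod 7): since gcd(20, 7) = 1, we get a unique residue mod 140.
    Write x = 14 + 20·t and substitute into x ≡ 5 (mod 7): 20·t ≡ 5 − 14 = -9 (mod 7).
    Reduce coefficients mod 7: 6·t ≡ 5 (mod 7).
    The inverse of 6 mod 7 is 6 (since 6·6 = 36 = 5·7 + 1), so t ≡ 6·5 = 30 ≡ 2 (mod 7).
    Then x = 14 + 20·2 = 54, valid modulo lcm(20, 7) = 140: x ≡ 54 (mod 140).
Verify: 54 mod 5 = 4 ✓, 54 mod 4 = 2 ✓, 54 mod 7 = 5 ✓.

x ≡ 54 (mod 140).


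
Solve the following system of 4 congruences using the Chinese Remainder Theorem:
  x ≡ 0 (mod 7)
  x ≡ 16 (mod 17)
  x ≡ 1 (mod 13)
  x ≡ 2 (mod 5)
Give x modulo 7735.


Product of moduli M = 7 · 17 · 13 · 5 = 7735.
Merge one congruence at a time:
  Start: x ≡ 0 (mod 7).
  Combine with x ≡ 16 (mod 17); new modulus lcm = 119.
    Write x = 0 + 7·t and substitute into x ≡ 16 (mod 17): 7·t ≡ 16 − 0 = 16 (mod 17).
    The inverse of 7 mod 17 is 5 (since 7·5 = 35 = 2·17 + 1), so t ≡ 5·16 = 80 ≡ 12 (mod 17).
    Then x = 0 + 7·12 = 84, valid modulo lcm(7, 17) = 119: x ≡ 84 (mod 119).
  Combine with x ≡ 1 (mod 13); new modulus lcm = 1547.
    Write x = 84 + 119·t and substitute into x ≡ 1 (mod 13): 119·t ≡ 1 − 84 = -83 (mod 13).
    Reduce coefficients mod 13: 2·t ≡ 8 (mod 13).
    The inverse of 2 mod 13 is 7 (since 2·7 = 14 = 1·13 + 1), so t ≡ 7·8 = 56 ≡ 4 (mod 13).
    Then x = 84 + 119·4 = 560, valid modulo lcm(119, 13) = 1547: x ≡ 560 (mod 1547).
  Combine with x ≡ 2 (mod 5); new modulus lcm = 7735.
    Write x = 560 + 1547·t and substitute into x ≡ 2 (mod 5): 1547·t ≡ 2 − 560 = -558 (mod 5).
    Reduce coefficients mod 5: 2·t ≡ 2 (mod 5).
    The inverse of 2 mod 5 is 3 (since 2·3 = 6 = 1·5 + 1), so t ≡ 3·2 = 6 ≡ 1 (mod 5).
    Then x = 560 + 1547·1 = 2107, valid modulo lcm(1547, 5) = 7735: x ≡ 2107 (mod 7735).
Verify against each original: 2107 mod 7 = 0, 2107 mod 17 = 16, 2107 mod 13 = 1, 2107 mod 5 = 2.

x ≡ 2107 (mod 7735).


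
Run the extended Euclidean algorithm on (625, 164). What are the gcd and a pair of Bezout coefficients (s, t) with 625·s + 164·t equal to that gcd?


Euclidean algorithm on (625, 164) — divide until remainder is 0:
  625 = 3 · 164 + 133
  164 = 1 · 133 + 31
  133 = 4 · 31 + 9
  31 = 3 · 9 + 4
  9 = 2 · 4 + 1
  4 = 4 · 1 + 0
gcd(625, 164) = 1.
Track Bezout coefficients alongside the remainders: start with r₀ = 625 = a·1 + b·0 (s = 1, t = 0) and r₁ = 164 = a·0 + b·1 (s = 0, t = 1); each new remainder r_{k+1} = r_{k-1} − q_k·r_k inherits s_{k+1} = s_{k-1} − q_k·s_k, t_{k+1} = t_{k-1} − q_k·t_k, so r_k = a·s_k + b·t_k at every step:
  q = 3: r = 133, s = 1 − 3·0 = 1, t = 0 − 3·1 = -3  (check: 625·1 + 164·(-3) = 133)
  q = 1: r = 31, s = 0 − 1·1 = -1, t = 1 − 1·(-3) = 4  (check: 625·(-1) + 164·4 = 31)
  q = 4: r = 9, s = 1 − 4·(-1) = 5, t = -3 − 4·4 = -19  (check: 625·5 + 164·(-19) = 9)
  q = 3: r = 4, s = -1 − 3·5 = -16, t = 4 − 3·(-19) = 61  (check: 625·(-16) + 164·61 = 4)
  q = 2: r = 1, s = 5 − 2·(-16) = 37, t = -19 − 2·61 = -141  (check: 625·37 + 164·(-141) = 1)
The row with r = 1 (the gcd) gives the Bezout coefficients s = 37, t = -141.
Result: 625 · (37) + 164 · (-141) = 1.

gcd(625, 164) = 1; s = 37, t = -141 (check: 625·37 + 164·(-141) = 1).


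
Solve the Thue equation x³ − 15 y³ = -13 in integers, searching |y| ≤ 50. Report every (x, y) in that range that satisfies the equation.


The equation is x³ - 15y³ = -13. For fixed y, x³ = 15·y³ − 13, so a solution requires the RHS to be a perfect cube.
Strategy: iterate y from -50 to 50, compute RHS = 15·y³ − 13, and check whether it is a (positive or negative) perfect cube.
Check small values of y:
  y = 0: RHS = -13 is not a perfect cube.
  y = 1: RHS = 2 is not a perfect cube.
  y = -1: RHS = -28 is not a perfect cube.
  y = 2: RHS = 107 is not a perfect cube.
  y = -2: RHS = -133 is not a perfect cube.
  y = 3: RHS = 392 is not a perfect cube.
  y = -3: RHS = -418 is not a perfect cube.
Continuing the search up to |y| = 50 finds no solutions either.
No (x, y) in the scanned range satisfies the equation.

No integer solutions with |y| ≤ 50.


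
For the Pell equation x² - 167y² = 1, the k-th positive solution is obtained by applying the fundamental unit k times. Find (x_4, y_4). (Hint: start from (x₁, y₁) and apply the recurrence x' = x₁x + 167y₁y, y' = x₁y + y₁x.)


Step 1: Find the fundamental solution (x₁, y₁) of x² - 167y² = 1.
  Expand √167 as a continued fraction. a₀ = ⌊√167⌋ = 12; iterate m_{k+1} = d_k·a_k − m_k, d_{k+1} = (167 − m_{k+1}²)/d_k, a_{k+1} = ⌊(a₀ + m_{k+1})/d_{k+1}⌋ (starting m₀ = 0, d₀ = 1), with convergents p_k = a_k·p_{k-1} + p_{k-2}, q_k = a_k·q_{k-1} + q_{k-2} (p₋₁ = 1, q₋₁ = 0):
  k = 0: a₀ = 12; p₀/q₀ = 12/1; p₀² − 167·q₀² = 144 − 167 = -23.
  k = 1: m = 12, d = 23, a = ⌊(12 + 12)/23⌋ = 1; p/q = (1·12 + 1)/(1·1 + 0) = 13/1; p² − 167·q² = 169 − 167 = 2.
  k = 2: m = 11, d = 2, a = ⌊(12 + 11)/2⌋ = 11; p/q = (11·13 + 12)/(11·1 + 1) = 155/12; p² − 167·q² = 24025 − 24048 = -23.
  k = 3: m = 11, d = 23, a = ⌊(12 + 11)/23⌋ = 1; p/q = (1·155 + 13)/(1·12 + 1) = 168/13; p² − 167·q² = 28224 − 28223 = 1.
  The first convergent with p² − 167·q² = 1 gives the fundamental solution (x₁, y₁) = (168, 13).
Step 2: Apply the recurrence (x_{n+1}, y_{n+1}) = (x₁x_n + 167y₁y_n, x₁y_n + y₁x_n) repeatedly.
  From (x_1, y_1) = (168, 13): x_2 = 168·168 + 167·13·13 = 56447; y_2 = 168·13 + 13·168 = 4368.
  From (x_2, y_2) = (56447, 4368): x_3 = 168·56447 + 167·13·4368 = 18966024; y_3 = 168·4368 + 13·56447 = 1467635.
  From (x_3, y_3) = (18966024, 1467635): x_4 = 168·18966024 + 167·13·1467635 = 6372527617; y_4 = 168·1467635 + 13·18966024 = 493120992.
Step 3: Verify x_4² - 167·y_4² = 40609108229427698689 - 40609108229427698688 = 1 (should be 1). ✓

(x_1, y_1) = (168, 13); (x_4, y_4) = (6372527617, 493120992).


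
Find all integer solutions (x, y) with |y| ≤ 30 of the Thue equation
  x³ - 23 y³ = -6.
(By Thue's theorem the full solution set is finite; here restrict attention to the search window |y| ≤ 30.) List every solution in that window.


The equation is x³ - 23y³ = -6. For fixed y, x³ = 23·y³ − 6, so a solution requires the RHS to be a perfect cube.
Strategy: iterate y from -30 to 30, compute RHS = 23·y³ − 6, and check whether it is a (positive or negative) perfect cube.
Check small values of y:
  y = 0: RHS = -6 is not a perfect cube.
  y = 1: RHS = 17 is not a perfect cube.
  y = -1: RHS = -29 is not a perfect cube.
  y = 2: RHS = 178 is not a perfect cube.
  y = -2: RHS = -190 is not a perfect cube.
  y = 3: RHS = 615 is not a perfect cube.
  y = -3: RHS = -627 is not a perfect cube.
Continuing the search up to |y| = 30 finds no solutions either.
No (x, y) in the scanned range satisfies the equation.

No integer solutions with |y| ≤ 30.


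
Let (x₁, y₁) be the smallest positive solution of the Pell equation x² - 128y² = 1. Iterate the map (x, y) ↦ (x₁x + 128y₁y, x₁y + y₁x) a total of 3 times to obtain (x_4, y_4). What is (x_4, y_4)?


Step 1: Find the fundamental solution (x₁, y₁) of x² - 128y² = 1.
  Expand √128 as a continued fraction. a₀ = ⌊√128⌋ = 11; iterate m_{k+1} = d_k·a_k − m_k, d_{k+1} = (128 − m_{k+1}²)/d_k, a_{k+1} = ⌊(a₀ + m_{k+1})/d_{k+1}⌋ (starting m₀ = 0, d₀ = 1), with convergents p_k = a_k·p_{k-1} + p_{k-2}, q_k = a_k·q_{k-1} + q_{k-2} (p₋₁ = 1, q₋₁ = 0):
  k = 0: a₀ = 11; p₀/q₀ = 11/1; p₀² − 128·q₀² = 121 − 128 = -7.
  k = 1: m = 11, d = 7, a = ⌊(11 + 11)/7⌋ = 3; p/q = (3·11 + 1)/(3·1 + 0) = 34/3; p² − 128·q² = 1156 − 1152 = 4.
  k = 2: m = 10, d = 4, a = ⌊(11 + 10)/4⌋ = 5; p/q = (5·34 + 11)/(5·3 + 1) = 181/16; p² − 128·q² = 32761 − 32768 = -7.
  k = 3: m = 10, d = 7, a = ⌊(11 + 10)/7⌋ = 3; p/q = (3·181 + 34)/(3·16 + 3) = 577/51; p² − 128·q² = 332929 − 332928 = 1.
  The first convergent with p² − 128·q² = 1 gives the fundamental solution (x₁, y₁) = (577, 51).
Step 2: Apply the recurrence (x_{n+1}, y_{n+1}) = (x₁x_n + 128y₁y_n, x₁y_n + y₁x_n) repeatedly.
  From (x_1, y_1) = (577, 51): x_2 = 577·577 + 128·51·51 = 665857; y_2 = 577·51 + 51·577 = 58854.
  From (x_2, y_2) = (665857, 58854): x_3 = 577·665857 + 128·51·58854 = 768398401; y_3 = 577·58854 + 51·665857 = 67917465.
  From (x_3, y_3) = (768398401, 67917465): x_4 = 577·768398401 + 128·51·67917465 = 886731088897; y_4 = 577·67917465 + 51·768398401 = 78376695756.
Step 3: Verify x_4² - 128·y_4² = 786292024016459316676609 - 786292024016459316676608 = 1 (should be 1). ✓

(x_1, y_1) = (577, 51); (x_4, y_4) = (886731088897, 78376695756).


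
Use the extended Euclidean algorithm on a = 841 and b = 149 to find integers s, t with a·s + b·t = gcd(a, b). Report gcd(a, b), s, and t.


Euclidean algorithm on (841, 149) — divide until remainder is 0:
  841 = 5 · 149 + 96
  149 = 1 · 96 + 53
  96 = 1 · 53 + 43
  53 = 1 · 43 + 10
  43 = 4 · 10 + 3
  10 = 3 · 3 + 1
  3 = 3 · 1 + 0
gcd(841, 149) = 1.
Track Bezout coefficients alongside the remainders: start with r₀ = 841 = a·1 + b·0 (s = 1, t = 0) and r₁ = 149 = a·0 + b·1 (s = 0, t = 1); each new remainder r_{k+1} = r_{k-1} − q_k·r_k inherits s_{k+1} = s_{k-1} − q_k·s_k, t_{k+1} = t_{k-1} − q_k·t_k, so r_k = a·s_k + b·t_k at every step:
  q = 5: r = 96, s = 1 − 5·0 = 1, t = 0 − 5·1 = -5  (check: 841·1 + 149·(-5) = 96)
  q = 1: r = 53, s = 0 − 1·1 = -1, t = 1 − 1·(-5) = 6  (check: 841·(-1) + 149·6 = 53)
  q = 1: r = 43, s = 1 − 1·(-1) = 2, t = -5 − 1·6 = -11  (check: 841·2 + 149·(-11) = 43)
  q = 1: r = 10, s = -1 − 1·2 = -3, t = 6 − 1·(-11) = 17  (check: 841·(-3) + 149·17 = 10)
  q = 4: r = 3, s = 2 − 4·(-3) = 14, t = -11 − 4·17 = -79  (check: 841·14 + 149·(-79) = 3)
  q = 3: r = 1, s = -3 − 3·14 = -45, t = 17 − 3·(-79) = 254  (check: 841·(-45) + 149·254 = 1)
The row with r = 1 (the gcd) gives the Bezout coefficients s = -45, t = 254.
Result: 841 · (-45) + 149 · (254) = 1.

gcd(841, 149) = 1; s = -45, t = 254 (check: 841·(-45) + 149·254 = 1).


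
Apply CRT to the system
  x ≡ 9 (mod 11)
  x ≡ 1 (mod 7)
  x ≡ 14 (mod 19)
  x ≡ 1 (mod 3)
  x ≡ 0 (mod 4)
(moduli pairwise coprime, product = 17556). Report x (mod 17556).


Product of moduli M = 11 · 7 · 19 · 3 · 4 = 17556.
Merge one congruence at a time:
  Start: x ≡ 9 (mod 11).
  Combine with x ≡ 1 (mod 7); new modulus lcm = 77.
    Write x = 9 + 11·t and substitute into x ≡ 1 (mod 7): 11·t ≡ 1 − 9 = -8 (mod 7).
    Reduce coefficients mod 7: 4·t ≡ 6 (mod 7).
    The inverse of 4 mod 7 is 2 (since 4·2 = 8 = 1·7 + 1), so t ≡ 2·6 = 12 ≡ 5 (mod 7).
    Then x = 9 + 11·5 = 64, valid modulo lcm(11, 7) = 77: x ≡ 64 (mod 77).
  Combine with x ≡ 14 (mod 19); new modulus lcm = 1463.
    Write x = 64 + 77·t and substitute into x ≡ 14 (mod 19): 77·t ≡ 14 − 64 = -50 (mod 19).
    Reduce coefficients mod 19: 1·t ≡ 7 (mod 19).
    So t ≡ 7 (mod 19).
    Then x = 64 + 77·7 = 603, valid modulo lcm(77, 19) = 1463: x ≡ 603 (mod 1463).
  Combine with x ≡ 1 (mod 3); new modulus lcm = 4389.
    Write x = 603 + 1463·t and substitute into x ≡ 1 (mod 3): 1463·t ≡ 1 − 603 = -602 (mod 3).
    Reduce coefficients mod 3: 2·t ≡ 1 (mod 3).
    The inverse of 2 mod 3 is 2 (since 2·2 = 4 = 1·3 + 1), so t ≡ 2·1 = 2 ≡ 2 (mod 3).
    Then x = 603 + 1463·2 = 3529, valid modulo lcm(1463, 3) = 4389: x ≡ 3529 (mod 4389).
  Combine with x ≡ 0 (mod 4); new modulus lcm = 17556.
    Write x = 3529 + 4389·t and substitute into x ≡ 0 (mod 4): 4389·t ≡ 0 − 3529 = -3529 (mod 4).
    Reduce coefficients mod 4: 1·t ≡ 3 (mod 4).
    So t ≡ 3 (mod 4).
    Then x = 3529 + 4389·3 = 16696, valid modulo lcm(4389, 4) = 17556: x ≡ 16696 (mod 17556).
Verify against each original: 16696 mod 11 = 9, 16696 mod 7 = 1, 16696 mod 19 = 14, 16696 mod 3 = 1, 16696 mod 4 = 0.

x ≡ 16696 (mod 17556).


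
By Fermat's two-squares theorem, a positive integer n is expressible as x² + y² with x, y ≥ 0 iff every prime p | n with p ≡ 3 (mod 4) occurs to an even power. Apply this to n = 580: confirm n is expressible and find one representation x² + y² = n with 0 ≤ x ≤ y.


Step 1: Factor n = 580 = 2^2 · 5 · 29.
Step 2: Check the mod-4 condition on each prime factor: 2 = 2 (special); 5 ≡ 1 (mod 4), exponent 1; 29 ≡ 1 (mod 4), exponent 1.
All primes ≡ 3 (mod 4) appear to even exponent (or don't appear), so by the two-squares theorem n IS expressible as a sum of two squares.
Step 3: Build a representation. Group n = k² · m with k = 2 and m = 5 · 29 = 145 (a product of primes ≡ 1 (mod 4)); a representation of m scales to one of n via (k·x)² + (k·y)² = k²(x² + y²). Each prime p ≡ 1 (mod 4) is itself a sum of two squares; find a² by testing p − a² for a perfect square:
  5: 5 − 1² = 4 = 2² ⇒ 5 = 1² + 2².
  29: 29 − 1² = 28, 29 − 2² = 25 = 5² ⇒ 29 = 2² + 5².
  Combine using the Brahmagupta–Fibonacci identity (a² + b²)(c² + d²) = (ac − bd)² + (ad + bc)² = (ac + bd)² + (ad − bc)²:
  5 · 29 = 145: from (1² + 2²)(2² + 5²), take (1·2 − 2·5, 1·5 + 2·2) = (2 − 10, 5 + 4) = (-8, 9); dropping signs (only squares matter) gives (8, 9); check 8² + 9² = 64 + 81 = 145 ✓.
  Scale by k = 2: (2·8, 2·9) = (16, 18).
Step 4: Order so x ≤ y and verify: 16² + 18² = 256 + 324 = 580 = n. ✓

n = 580 = 16² + 18² (one valid representation with x ≤ y).


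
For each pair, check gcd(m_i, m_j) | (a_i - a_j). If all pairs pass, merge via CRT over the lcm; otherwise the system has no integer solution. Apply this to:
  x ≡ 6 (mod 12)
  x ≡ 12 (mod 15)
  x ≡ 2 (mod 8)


Moduli 12, 15, 8 are not pairwise coprime, so CRT works modulo lcm(m_i) when all pairwise compatibility conditions hold.
Pairwise compatibility: gcd(m_i, m_j) must divide a_i - a_j for every pair.
Merge one congruence at a time:
  Start: x ≡ 6 (mod 12).
  Combine with x ≡ 12 (mod 15): gcd(12, 15) = 3; 12 - 6 = 6, which IS divisible by 3, so compatible.
    Write x = 6 + 12·t and substitute into x ≡ 12 (mod 15): 12·t ≡ 12 − 6 = 6 (mod 15).
    Divide the congruence (and modulus) by g = 3: 4·t ≡ 2 (mod 5).
    The inverse of 4 mod 5 is 4 (since 4·4 = 16 = 3·5 + 1), so t ≡ 4·2 = 8 ≡ 3 (mod 5).
    Then x = 6 + 12·3 = 42, valid modulo lcm(12, 15) = 60: x ≡ 42 (mod 60).
  Combine with x ≡ 2 (mod 8): gcd(60, 8) = 4; 2 - 42 = -40, which IS divisible by 4, so compatible.
    Write x = 42 + 60·t and substitute into x ≡ 2 (mod 8): 60·t ≡ 2 − 42 = -40 (mod 8).
    Divide the congruence (and modulus) by g = 4: 15·t ≡ -10 (mod 2).
    Reduce coefficients mod 2: 1·t ≡ 0 (mod 2).
    So t ≡ 0 (mod 2).
    Then x = 42 + 60·0 = 42, valid modulo lcm(60, 8) = 120: x ≡ 42 (mod 120).
Verify: 42 mod 12 = 6, 42 mod 15 = 12, 42 mod 8 = 2.

x ≡ 42 (mod 120).


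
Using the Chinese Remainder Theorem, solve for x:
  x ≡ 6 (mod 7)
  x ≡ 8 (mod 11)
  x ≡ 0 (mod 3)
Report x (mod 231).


Moduli 7, 11, 3 are pairwise coprime; by CRT there is a unique solution modulo M = 7 · 11 · 3 = 231.
Solve pairwise, accumulating the modulus:
  Start with x ≡ 6 (mod 7).
  Combine with x ≡ 8 (mod 11): since gcd(7, 11) = 1, we get a unique residue mod 77.
    Write x = 6 + 7·t and substitute into x ≡ 8 (mod 11): 7·t ≡ 8 − 6 = 2 (mod 11).
    The inverse of 7 mod 11 is 8 (since 7·8 = 56 = 5·11 + 1), so t ≡ 8·2 = 16 ≡ 5 (mod 11).
    Then x = 6 + 7·5 = 41, valid modulo lcm(7, 11) = 77: x ≡ 41 (mod 77).
  Combine with x ≡ 0 (mod 3): since gcd(77, 3) = 1, we get a unique residue mod 231.
    Write x = 41 + 77·t and substitute into x ≡ 0 (mod 3): 77·t ≡ 0 − 41 = -41 (mod 3).
    Reduce coefficients mod 3: 2·t ≡ 1 (mod 3).
    The inverse of 2 mod 3 is 2 (since 2·2 = 4 = 1·3 + 1), so t ≡ 2·1 = 2 ≡ 2 (mod 3).
    Then x = 41 + 77·2 = 195, valid modulo lcm(77, 3) = 231: x ≡ 195 (mod 231).
Verify: 195 mod 7 = 6 ✓, 195 mod 11 = 8 ✓, 195 mod 3 = 0 ✓.

x ≡ 195 (mod 231).


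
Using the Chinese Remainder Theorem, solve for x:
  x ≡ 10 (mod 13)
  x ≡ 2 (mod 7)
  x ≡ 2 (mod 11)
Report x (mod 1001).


Moduli 13, 7, 11 are pairwise coprime; by CRT there is a unique solution modulo M = 13 · 7 · 11 = 1001.
Solve pairwise, accumulating the modulus:
  Start with x ≡ 10 (mod 13).
  Combine with x ≡ 2 (mod 7): since gcd(13, 7) = 1, we get a unique residue mod 91.
    Write x = 10 + 13·t and substitute into x ≡ 2 (mod 7): 13·t ≡ 2 − 10 = -8 (mod 7).
    Reduce coefficients mod 7: 6·t ≡ 6 (mod 7).
    The inverse of 6 mod 7 is 6 (since 6·6 = 36 = 5·7 + 1), so t ≡ 6·6 = 36 ≡ 1 (mod 7).
    Then x = 10 + 13·1 = 23, valid modulo lcm(13, 7) = 91: x ≡ 23 (mod 91).
  Combine with x ≡ 2 (mod 11): since gcd(91, 11) = 1, we get a unique residue mod 1001.
    Write x = 23 + 91·t and substitute into x ≡ 2 (mod 11): 91·t ≡ 2 − 23 = -21 (mod 11).
    Reduce coefficients mod 11: 3·t ≡ 1 (mod 11).
    The inverse of 3 mod 11 is 4 (since 3·4 = 12 = 1·11 + 1), so t ≡ 4·1 = 4 ≡ 4 (mod 11).
    Then x = 23 + 91·4 = 387, valid modulo lcm(91, 11) = 1001: x ≡ 387 (mod 1001).
Verify: 387 mod 13 = 10 ✓, 387 mod 7 = 2 ✓, 387 mod 11 = 2 ✓.

x ≡ 387 (mod 1001).


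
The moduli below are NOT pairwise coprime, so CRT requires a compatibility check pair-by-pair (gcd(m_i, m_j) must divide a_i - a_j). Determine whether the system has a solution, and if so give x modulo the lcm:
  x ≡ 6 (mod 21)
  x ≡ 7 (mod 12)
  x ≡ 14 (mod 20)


Moduli 21, 12, 20 are not pairwise coprime, so CRT works modulo lcm(m_i) when all pairwise compatibility conditions hold.
Pairwise compatibility: gcd(m_i, m_j) must divide a_i - a_j for every pair.
Merge one congruence at a time:
  Start: x ≡ 6 (mod 21).
  Combine with x ≡ 7 (mod 12): gcd(21, 12) = 3, and 7 - 6 = 1 is NOT divisible by 3.
    ⇒ system is inconsistent (no integer solution).

No solution (the system is inconsistent).


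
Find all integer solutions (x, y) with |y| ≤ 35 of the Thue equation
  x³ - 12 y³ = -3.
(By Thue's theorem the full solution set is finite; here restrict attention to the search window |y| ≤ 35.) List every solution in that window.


The equation is x³ - 12y³ = -3. For fixed y, x³ = 12·y³ − 3, so a solution requires the RHS to be a perfect cube.
Strategy: iterate y from -35 to 35, compute RHS = 12·y³ − 3, and check whether it is a (positive or negative) perfect cube.
Check small values of y:
  y = 0: RHS = -3 is not a perfect cube.
  y = 1: RHS = 9 is not a perfect cube.
  y = -1: RHS = -15 is not a perfect cube.
  y = 2: RHS = 93 is not a perfect cube.
  y = -2: RHS = -99 is not a perfect cube.
  y = 3: RHS = 321 is not a perfect cube.
  y = -3: RHS = -327 is not a perfect cube.
Continuing the search up to |y| = 35 finds no solutions either.
No (x, y) in the scanned range satisfies the equation.

No integer solutions with |y| ≤ 35.


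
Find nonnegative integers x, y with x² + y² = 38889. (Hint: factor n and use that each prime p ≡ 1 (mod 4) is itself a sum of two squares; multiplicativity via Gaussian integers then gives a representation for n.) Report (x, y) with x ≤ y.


Step 1: Factor n = 38889 = 3^2 · 29 · 149.
Step 2: Check the mod-4 condition on each prime factor: 3 ≡ 3 (mod 4), exponent 2 (must be even); 29 ≡ 1 (mod 4), exponent 1; 149 ≡ 1 (mod 4), exponent 1.
All primes ≡ 3 (mod 4) appear to even exponent (or don't appear), so by the two-squares theorem n IS expressible as a sum of two squares.
Step 3: Build a representation. Group n = k² · m with k = 3 and m = 29 · 149 = 4321 (a product of primes ≡ 1 (mod 4)); a representation of m scales to one of n via (k·x)² + (k·y)² = k²(x² + y²). Each prime p ≡ 1 (mod 4) is itself a sum of two squares; find a² by testing p − a² for a perfect square:
  29: 29 − 1² = 28, 29 − 2² = 25 = 5² ⇒ 29 = 2² + 5².
  149: 149 − 1² = 148, 149 − 2² = 145, 149 − 3² = 140, 149 − 4² = 133, 149 − 5² = 124, 149 − 6² = 113, 149 − 7² = 100 = 10² ⇒ 149 = 7² + 10².
  Combine using the Brahmagupta–Fibonacci identity (a² + b²)(c² + d²) = (ac − bd)² + (ad + bc)² = (ac + bd)² + (ad − bc)²:
  29 · 149 = 4321: from (2² + 5²)(7² + 10²), take (2·7 − 5·10, 2·10 + 5·7) = (14 − 50, 20 + 35) = (-36, 55); dropping signs (only squares matter) gives (36, 55); check 36² + 55² = 1296 + 3025 = 4321 ✓.
  Scale by k = 3: (3·36, 3·55) = (108, 165).
Step 4: Order so x ≤ y and verify: 108² + 165² = 11664 + 27225 = 38889 = n. ✓

n = 38889 = 108² + 165² (one valid representation with x ≤ y).


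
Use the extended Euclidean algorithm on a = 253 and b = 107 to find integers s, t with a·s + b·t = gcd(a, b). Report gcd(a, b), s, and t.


Euclidean algorithm on (253, 107) — divide until remainder is 0:
  253 = 2 · 107 + 39
  107 = 2 · 39 + 29
  39 = 1 · 29 + 10
  29 = 2 · 10 + 9
  10 = 1 · 9 + 1
  9 = 9 · 1 + 0
gcd(253, 107) = 1.
Track Bezout coefficients alongside the remainders: start with r₀ = 253 = a·1 + b·0 (s = 1, t = 0) and r₁ = 107 = a·0 + b·1 (s = 0, t = 1); each new remainder r_{k+1} = r_{k-1} − q_k·r_k inherits s_{k+1} = s_{k-1} − q_k·s_k, t_{k+1} = t_{k-1} − q_k·t_k, so r_k = a·s_k + b·t_k at every step:
  q = 2: r = 39, s = 1 − 2·0 = 1, t = 0 − 2·1 = -2  (check: 253·1 + 107·(-2) = 39)
  q = 2: r = 29, s = 0 − 2·1 = -2, t = 1 − 2·(-2) = 5  (check: 253·(-2) + 107·5 = 29)
  q = 1: r = 10, s = 1 − 1·(-2) = 3, t = -2 − 1·5 = -7  (check: 253·3 + 107·(-7) = 10)
  q = 2: r = 9, s = -2 − 2·3 = -8, t = 5 − 2·(-7) = 19  (check: 253·(-8) + 107·19 = 9)
  q = 1: r = 1, s = 3 − 1·(-8) = 11, t = -7 − 1·19 = -26  (check: 253·11 + 107·(-26) = 1)
The row with r = 1 (the gcd) gives the Bezout coefficients s = 11, t = -26.
Result: 253 · (11) + 107 · (-26) = 1.

gcd(253, 107) = 1; s = 11, t = -26 (check: 253·11 + 107·(-26) = 1).
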